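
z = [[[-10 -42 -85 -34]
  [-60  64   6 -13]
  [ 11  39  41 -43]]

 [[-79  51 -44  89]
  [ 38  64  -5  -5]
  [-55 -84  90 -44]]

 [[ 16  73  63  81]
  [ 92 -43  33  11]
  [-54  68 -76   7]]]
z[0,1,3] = -13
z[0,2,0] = 11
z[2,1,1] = -43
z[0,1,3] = -13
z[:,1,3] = [-13, -5, 11]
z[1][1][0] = 38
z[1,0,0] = -79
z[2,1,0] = 92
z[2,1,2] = 33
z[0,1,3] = -13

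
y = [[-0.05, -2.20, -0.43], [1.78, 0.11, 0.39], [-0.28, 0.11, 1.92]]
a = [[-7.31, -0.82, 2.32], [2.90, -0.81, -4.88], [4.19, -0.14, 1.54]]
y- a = [[7.26, -1.38, -2.75], [-1.12, 0.92, 5.27], [-4.47, 0.25, 0.38]]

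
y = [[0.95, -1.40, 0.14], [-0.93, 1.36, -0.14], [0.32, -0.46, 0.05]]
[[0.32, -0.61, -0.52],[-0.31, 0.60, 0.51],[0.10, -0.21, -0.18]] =y @ [[-0.15, -0.44, -0.42], [-0.29, 0.09, 0.07], [0.39, -0.49, -0.18]]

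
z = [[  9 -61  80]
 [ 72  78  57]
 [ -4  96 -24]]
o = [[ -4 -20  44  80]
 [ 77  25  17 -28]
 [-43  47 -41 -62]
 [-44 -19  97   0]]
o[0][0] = -4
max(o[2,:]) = 47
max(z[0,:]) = 80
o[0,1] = -20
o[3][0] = -44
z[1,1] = 78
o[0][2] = 44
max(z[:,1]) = 96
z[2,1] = 96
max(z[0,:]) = 80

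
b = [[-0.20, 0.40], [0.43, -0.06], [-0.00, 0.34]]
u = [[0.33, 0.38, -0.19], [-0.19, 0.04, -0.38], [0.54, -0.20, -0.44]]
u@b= [[0.1, 0.04], [0.06, -0.21], [-0.19, 0.08]]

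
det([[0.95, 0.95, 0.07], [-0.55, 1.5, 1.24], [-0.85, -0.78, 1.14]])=2.257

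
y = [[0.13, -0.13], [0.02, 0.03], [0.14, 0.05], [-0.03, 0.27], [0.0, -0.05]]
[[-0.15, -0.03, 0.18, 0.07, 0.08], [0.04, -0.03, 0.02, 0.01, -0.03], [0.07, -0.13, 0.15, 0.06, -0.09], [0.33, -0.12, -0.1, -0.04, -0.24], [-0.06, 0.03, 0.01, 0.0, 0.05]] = y @[[0.03, -0.76, 1.13, 0.48, -0.32], [1.22, -0.53, -0.25, -0.08, -0.92]]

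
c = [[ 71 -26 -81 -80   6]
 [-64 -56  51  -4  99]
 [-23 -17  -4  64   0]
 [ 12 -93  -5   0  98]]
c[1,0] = -64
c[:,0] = [71, -64, -23, 12]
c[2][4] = 0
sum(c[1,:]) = 26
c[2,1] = -17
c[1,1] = -56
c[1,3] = -4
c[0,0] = 71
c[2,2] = -4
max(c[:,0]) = 71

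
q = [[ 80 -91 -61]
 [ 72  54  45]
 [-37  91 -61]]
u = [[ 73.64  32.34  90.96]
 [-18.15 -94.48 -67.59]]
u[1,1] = -94.48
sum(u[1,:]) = -180.22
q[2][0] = -37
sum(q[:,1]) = 54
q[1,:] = [72, 54, 45]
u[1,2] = -67.59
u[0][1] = 32.34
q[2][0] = -37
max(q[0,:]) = 80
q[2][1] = 91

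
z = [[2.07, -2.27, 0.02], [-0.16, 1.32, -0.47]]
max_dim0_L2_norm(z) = 2.63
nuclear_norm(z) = 4.12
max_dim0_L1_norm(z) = 3.59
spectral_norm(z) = 3.27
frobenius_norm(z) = 3.38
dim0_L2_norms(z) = [2.08, 2.63, 0.47]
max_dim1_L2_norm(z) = 3.07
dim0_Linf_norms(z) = [2.07, 2.27, 0.47]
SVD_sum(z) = [[1.86, -2.42, 0.17],[-0.71, 0.93, -0.07]] + [[0.21,0.15,-0.15], [0.55,0.39,-0.4]]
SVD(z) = [[-0.93,0.36],[0.36,0.93]] @ diag([3.2732871228373126, 0.8442105255606722]) @ [[-0.61,  0.79,  -0.06], [0.70,  0.5,  -0.51]]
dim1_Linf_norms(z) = [2.27, 1.32]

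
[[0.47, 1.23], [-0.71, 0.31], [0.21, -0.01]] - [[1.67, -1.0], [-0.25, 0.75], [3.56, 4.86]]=[[-1.2, 2.23], [-0.46, -0.44], [-3.35, -4.87]]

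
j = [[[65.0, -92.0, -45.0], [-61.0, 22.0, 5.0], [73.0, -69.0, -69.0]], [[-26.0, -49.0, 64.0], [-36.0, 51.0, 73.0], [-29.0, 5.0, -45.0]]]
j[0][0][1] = -92.0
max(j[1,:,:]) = 73.0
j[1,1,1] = 51.0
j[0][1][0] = -61.0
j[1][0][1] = -49.0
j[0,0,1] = -92.0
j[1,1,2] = 73.0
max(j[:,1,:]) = 73.0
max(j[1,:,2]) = 73.0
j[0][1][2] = 5.0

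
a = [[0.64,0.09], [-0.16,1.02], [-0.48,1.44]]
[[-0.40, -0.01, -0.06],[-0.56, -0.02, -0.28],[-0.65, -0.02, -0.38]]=a @ [[-0.54, -0.02, -0.05], [-0.63, -0.02, -0.28]]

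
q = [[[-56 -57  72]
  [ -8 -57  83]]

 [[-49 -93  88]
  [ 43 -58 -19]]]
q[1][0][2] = 88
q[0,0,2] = 72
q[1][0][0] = -49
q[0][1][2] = 83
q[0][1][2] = 83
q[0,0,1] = -57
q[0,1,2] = 83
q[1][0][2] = 88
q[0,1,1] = -57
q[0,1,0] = -8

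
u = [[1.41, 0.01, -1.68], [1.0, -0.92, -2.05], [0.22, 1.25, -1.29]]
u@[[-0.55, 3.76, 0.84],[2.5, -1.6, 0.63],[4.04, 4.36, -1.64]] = [[-7.54, -2.04, 3.95],[-11.13, -3.71, 3.62],[-2.21, -6.8, 3.09]]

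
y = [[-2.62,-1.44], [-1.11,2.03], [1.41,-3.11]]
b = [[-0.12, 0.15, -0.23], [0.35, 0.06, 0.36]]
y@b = [[-0.19,-0.48,0.08], [0.84,-0.04,0.99], [-1.26,0.02,-1.44]]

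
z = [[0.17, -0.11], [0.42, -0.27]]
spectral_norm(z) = 0.54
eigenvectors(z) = [[0.54, 0.38], [0.84, 0.92]]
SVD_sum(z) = [[0.17, -0.11],[0.42, -0.27]] + [[-0.0, -0.00], [0.00, 0.0]]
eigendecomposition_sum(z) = [[-0.01, 0.0], [-0.01, 0.01]] + [[0.18,-0.11], [0.43,-0.28]]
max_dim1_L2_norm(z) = 0.5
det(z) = 0.00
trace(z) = -0.10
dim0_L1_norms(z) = [0.59, 0.38]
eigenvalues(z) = [-0.0, -0.1]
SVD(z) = [[-0.38,-0.93],  [-0.93,0.38]] @ diag([0.5387946640191938, 0.0005567983872782671]) @ [[-0.84, 0.54], [0.54, 0.84]]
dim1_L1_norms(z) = [0.28, 0.69]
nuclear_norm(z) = 0.54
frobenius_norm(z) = 0.54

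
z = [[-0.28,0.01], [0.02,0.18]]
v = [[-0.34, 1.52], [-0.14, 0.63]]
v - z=[[-0.06, 1.51], [-0.16, 0.45]]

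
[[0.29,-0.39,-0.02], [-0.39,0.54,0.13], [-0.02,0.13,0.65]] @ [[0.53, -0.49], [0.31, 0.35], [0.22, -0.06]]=[[0.03, -0.28], [-0.01, 0.37], [0.17, 0.02]]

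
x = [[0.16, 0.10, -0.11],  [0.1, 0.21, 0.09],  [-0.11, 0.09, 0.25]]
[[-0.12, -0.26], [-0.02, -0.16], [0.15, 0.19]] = x @ [[1.22, 0.78], [-1.37, -1.88], [1.65, 1.79]]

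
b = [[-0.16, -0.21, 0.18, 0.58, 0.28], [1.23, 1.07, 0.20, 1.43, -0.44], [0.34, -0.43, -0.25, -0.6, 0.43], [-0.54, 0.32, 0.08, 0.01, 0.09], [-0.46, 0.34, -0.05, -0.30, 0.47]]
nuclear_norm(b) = 4.70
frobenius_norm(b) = 2.72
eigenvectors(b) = [[(-0+0j), (0.51+0j), (0.51-0j), -0.27+0.00j, -0.16+0.00j], [(0.88+0j), (-0.18-0.44j), (-0.18+0.44j), -0.00+0.00j, (-0.03+0j)], [(-0.26+0j), 0.17-0.36j, (0.17+0.36j), -0.87+0.00j, (-0.95+0j)], [(0.24+0j), -0.09+0.44j, -0.09-0.44j, (0.26+0j), 0.27+0.00j], [0.32+0.00j, -0.03+0.39j, -0.03-0.39j, -0.32+0.00j, -0.06+0.00j]]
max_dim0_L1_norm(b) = 2.92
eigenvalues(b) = [(1.23+0j), (-0.14+0.77j), (-0.14-0.77j), (0.19+0j), (-0+0j)]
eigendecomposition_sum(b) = [[-0.00+0.00j,(-0+0j),(-0-0j),(-0.01-0j),0.00+0.00j], [0.48-0.00j,1.00-0.00j,(0.27+0j),(1.29+0j),-0.10-0.00j], [-0.14+0.00j,(-0.3+0j),(-0.08-0j),-0.38-0.00j,(0.03+0j)], [(0.13-0j),(0.27-0j),0.07+0.00j,0.35+0.00j,-0.03-0.00j], [(0.17-0j),(0.36-0j),0.10+0.00j,0.47+0.00j,(-0.04-0j)]] + [[(-0.07+0.41j), -0.09+0.00j, (0.13+0.02j), 0.43+0.26j, (0.04-0.19j)],[(0.37-0.08j), 0.03+0.08j, (-0.03-0.12j), (0.07-0.46j), (-0.17+0.03j)],[0.26+0.19j, (-0.03+0.06j), (0.06-0.09j), (0.32-0.21j), -0.11-0.09j],[(-0.34-0.13j), (0.01-0.08j), (-0.04+0.11j), -0.30+0.32j, 0.15+0.07j],[-0.31-0.08j, 0.00-0.07j, (-0.02+0.1j), (-0.23+0.31j), 0.14+0.04j]] + [[(-0.07-0.41j), (-0.09-0j), (0.13-0.02j), 0.43-0.26j, 0.04+0.19j],[0.37+0.08j, 0.03-0.08j, -0.03+0.12j, 0.07+0.46j, (-0.17-0.03j)],[0.26-0.19j, (-0.03-0.06j), 0.06+0.09j, (0.32+0.21j), (-0.11+0.09j)],[(-0.34+0.13j), (0.01+0.08j), (-0.04-0.11j), (-0.3-0.32j), 0.15-0.07j],[(-0.31+0.08j), 0.00+0.07j, -0.02-0.10j, -0.23-0.31j, 0.14-0.04j]] + [[-0.01+0.00j,-0.02+0.00j,-0.09+0.00j,-0.26+0.00j,0.19-0.00j], [(-0+0j),-0.00+0.00j,-0.00+0.00j,(-0+0j),0.00-0.00j], [(-0.04+0j),-0.08+0.00j,(-0.27+0j),-0.84+0.00j,(0.62-0j)], [(0.01-0j),0.02-0.00j,(0.08-0j),(0.25-0j),-0.18+0.00j], [-0.02+0.00j,-0.03+0.00j,(-0.1+0j),(-0.31+0j),(0.23-0j)]] + [[0.00+0.00j, (-0+0j), (-0+0j), (-0+0j), -0j], [0j, -0.00+0.00j, (-0+0j), (-0+0j), 0.00-0.00j], [0j, -0.00+0.00j, (-0.01+0j), -0.02+0.00j, (0.01-0j)], [(-0-0j), 0.00-0.00j, 0.00-0.00j, 0.01-0.00j, -0.00+0.00j], [0.00+0.00j, (-0+0j), (-0+0j), -0.00+0.00j, -0j]]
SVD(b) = [[0.07, -0.25, 0.74, 0.62, 0.00], [0.95, 0.06, -0.23, 0.19, -0.07], [-0.24, 0.63, -0.24, 0.57, -0.40], [-0.06, -0.58, -0.18, -0.01, -0.79], [-0.18, -0.44, -0.55, 0.51, 0.45]] @ diag([2.3308255277509433, 1.053093622336824, 0.7158610784875495, 0.5967317462120033, 0.0005666987369121078]) @ [[0.51, 0.44, 0.11, 0.69, -0.25], [0.8, -0.47, -0.20, -0.29, -0.08], [-0.19, -0.77, 0.22, 0.56, -0.09], [0.17, 0.0, -0.03, 0.23, 0.96], [0.16, 0.03, 0.95, -0.27, 0.07]]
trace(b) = 1.14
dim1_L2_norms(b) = [0.72, 2.22, 0.95, 0.64, 0.8]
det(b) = -0.00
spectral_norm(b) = 2.33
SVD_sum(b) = [[0.09,0.08,0.02,0.12,-0.04], [1.13,0.97,0.25,1.52,-0.56], [-0.29,-0.25,-0.06,-0.39,0.14], [-0.07,-0.06,-0.02,-0.10,0.04], [-0.21,-0.18,-0.05,-0.28,0.11]] + [[-0.21, 0.12, 0.05, 0.08, 0.02], [0.05, -0.03, -0.01, -0.02, -0.01], [0.54, -0.31, -0.14, -0.2, -0.05], [-0.49, 0.29, 0.12, 0.18, 0.05], [-0.38, 0.22, 0.10, 0.14, 0.04]] + [[-0.10,-0.41,0.12,0.30,-0.05], [0.03,0.13,-0.04,-0.09,0.02], [0.03,0.13,-0.04,-0.1,0.02], [0.02,0.10,-0.03,-0.07,0.01], [0.08,0.3,-0.09,-0.22,0.04]] + [[0.06,0.0,-0.01,0.08,0.35], [0.02,0.0,-0.00,0.03,0.11], [0.06,0.0,-0.01,0.08,0.33], [-0.00,-0.00,0.0,-0.00,-0.01], [0.05,0.0,-0.01,0.07,0.29]] + [[0.0, 0.0, 0.00, -0.00, 0.00], [-0.00, -0.0, -0.0, 0.00, -0.00], [-0.0, -0.0, -0.0, 0.00, -0.0], [-0.0, -0.0, -0.00, 0.00, -0.00], [0.0, 0.0, 0.00, -0.0, 0.0]]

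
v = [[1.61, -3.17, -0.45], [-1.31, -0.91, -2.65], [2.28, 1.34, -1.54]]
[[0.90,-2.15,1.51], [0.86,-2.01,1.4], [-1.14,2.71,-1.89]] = v @ [[-0.28, 0.66, -0.46],[-0.42, 1.00, -0.70],[-0.04, 0.09, -0.06]]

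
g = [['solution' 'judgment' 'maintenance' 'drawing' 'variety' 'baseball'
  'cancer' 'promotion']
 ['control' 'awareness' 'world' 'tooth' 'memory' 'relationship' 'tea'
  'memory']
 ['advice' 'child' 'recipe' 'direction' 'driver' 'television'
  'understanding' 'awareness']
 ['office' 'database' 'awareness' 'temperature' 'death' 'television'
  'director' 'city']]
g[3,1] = 'database'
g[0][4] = 'variety'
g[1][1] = 'awareness'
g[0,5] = 'baseball'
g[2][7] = 'awareness'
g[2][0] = 'advice'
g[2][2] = 'recipe'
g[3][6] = 'director'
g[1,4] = 'memory'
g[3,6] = 'director'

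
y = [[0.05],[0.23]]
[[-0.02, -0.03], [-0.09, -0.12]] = y@[[-0.38, -0.52]]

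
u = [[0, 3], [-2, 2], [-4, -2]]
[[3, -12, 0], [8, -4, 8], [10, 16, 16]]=u @ [[-3, -2, -4], [1, -4, 0]]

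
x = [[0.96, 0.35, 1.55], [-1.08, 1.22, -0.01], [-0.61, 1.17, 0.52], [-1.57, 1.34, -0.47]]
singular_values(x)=[2.97, 1.94, 0.0]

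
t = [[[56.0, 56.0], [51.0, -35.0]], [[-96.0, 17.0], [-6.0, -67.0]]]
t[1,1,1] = -67.0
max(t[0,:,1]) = 56.0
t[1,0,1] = 17.0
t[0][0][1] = 56.0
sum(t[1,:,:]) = -152.0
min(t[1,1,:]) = -67.0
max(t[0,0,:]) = 56.0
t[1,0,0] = -96.0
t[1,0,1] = 17.0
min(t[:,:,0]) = -96.0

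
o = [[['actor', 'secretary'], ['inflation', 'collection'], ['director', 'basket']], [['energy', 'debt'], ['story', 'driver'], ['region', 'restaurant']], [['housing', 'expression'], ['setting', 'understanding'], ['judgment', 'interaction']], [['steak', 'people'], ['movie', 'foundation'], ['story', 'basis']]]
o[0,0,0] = 'actor'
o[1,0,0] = 'energy'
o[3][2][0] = 'story'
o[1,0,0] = 'energy'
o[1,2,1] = 'restaurant'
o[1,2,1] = 'restaurant'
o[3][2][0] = 'story'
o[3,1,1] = 'foundation'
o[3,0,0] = 'steak'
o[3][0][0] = 'steak'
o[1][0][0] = 'energy'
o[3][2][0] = 'story'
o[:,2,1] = ['basket', 'restaurant', 'interaction', 'basis']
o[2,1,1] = 'understanding'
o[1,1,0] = 'story'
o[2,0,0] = 'housing'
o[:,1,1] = ['collection', 'driver', 'understanding', 'foundation']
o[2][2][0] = 'judgment'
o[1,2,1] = 'restaurant'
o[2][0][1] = 'expression'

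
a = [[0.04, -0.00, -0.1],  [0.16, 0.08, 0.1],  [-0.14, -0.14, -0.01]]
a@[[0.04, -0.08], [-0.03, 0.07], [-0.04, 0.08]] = [[0.01, -0.01], [-0.00, 0.00], [-0.00, 0.0]]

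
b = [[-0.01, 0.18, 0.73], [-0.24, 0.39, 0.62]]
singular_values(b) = [1.05, 0.23]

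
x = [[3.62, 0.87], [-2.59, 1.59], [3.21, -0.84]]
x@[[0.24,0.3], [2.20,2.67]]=[[2.78, 3.41], [2.88, 3.47], [-1.08, -1.28]]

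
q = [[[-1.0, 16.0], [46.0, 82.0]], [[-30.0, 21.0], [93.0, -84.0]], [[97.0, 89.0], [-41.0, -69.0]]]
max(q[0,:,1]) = 82.0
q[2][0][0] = 97.0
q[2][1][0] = -41.0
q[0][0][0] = -1.0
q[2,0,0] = 97.0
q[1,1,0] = 93.0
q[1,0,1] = 21.0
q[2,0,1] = 89.0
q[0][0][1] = 16.0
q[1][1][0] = 93.0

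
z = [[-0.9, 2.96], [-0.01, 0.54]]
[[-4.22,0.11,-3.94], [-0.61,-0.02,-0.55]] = z@[[1.01,  -0.25,  1.12], [-1.12,  -0.04,  -0.99]]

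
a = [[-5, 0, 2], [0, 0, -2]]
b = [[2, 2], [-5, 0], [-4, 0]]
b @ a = [[-10, 0, 0], [25, 0, -10], [20, 0, -8]]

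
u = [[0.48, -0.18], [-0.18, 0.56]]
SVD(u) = [[-0.63, 0.78], [0.78, 0.63]] @ diag([0.7043908891458578, 0.3356091108541422]) @ [[-0.63, 0.78], [0.78, 0.63]]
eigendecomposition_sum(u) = [[0.20, 0.16], [0.16, 0.13]] + [[0.28, -0.34], [-0.34, 0.43]]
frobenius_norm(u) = 0.78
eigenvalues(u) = [0.34, 0.7]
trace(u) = 1.04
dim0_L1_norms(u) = [0.66, 0.74]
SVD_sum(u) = [[0.28, -0.34],[-0.34, 0.43]] + [[0.20, 0.16],[0.16, 0.13]]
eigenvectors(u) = [[-0.78, 0.63], [-0.63, -0.78]]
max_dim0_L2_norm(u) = 0.59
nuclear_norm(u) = 1.04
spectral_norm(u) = 0.70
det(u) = 0.24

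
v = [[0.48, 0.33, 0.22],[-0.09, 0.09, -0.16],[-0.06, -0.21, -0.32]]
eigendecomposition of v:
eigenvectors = [[0.34,-0.95,0.73], [-0.26,0.30,-0.67], [-0.91,-0.01,0.18]]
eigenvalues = [-0.36, 0.38, 0.23]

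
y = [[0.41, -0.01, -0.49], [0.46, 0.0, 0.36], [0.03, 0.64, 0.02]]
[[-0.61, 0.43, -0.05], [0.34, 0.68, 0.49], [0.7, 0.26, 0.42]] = y @ [[-0.14, 1.31, 0.6], [1.06, 0.34, 0.61], [1.11, 0.21, 0.59]]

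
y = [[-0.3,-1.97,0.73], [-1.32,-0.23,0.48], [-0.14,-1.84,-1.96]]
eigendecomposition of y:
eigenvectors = [[-0.78+0.00j, (-0.04-0.5j), -0.04+0.50j],  [(0.56+0j), -0.01-0.39j, (-0.01+0.39j)],  [(-0.28+0j), 0.77+0.00j, 0.77-0.00j]]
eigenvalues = [(1.37+0j), (-1.93+1.03j), (-1.93-1.03j)]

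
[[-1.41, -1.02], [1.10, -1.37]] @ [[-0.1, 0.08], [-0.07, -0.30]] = [[0.21,0.19], [-0.01,0.5]]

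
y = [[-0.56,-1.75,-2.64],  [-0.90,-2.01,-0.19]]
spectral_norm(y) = 3.59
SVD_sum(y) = [[-0.81, -2.19, -2.08], [-0.46, -1.23, -1.18]] + [[0.25, 0.44, -0.56], [-0.44, -0.78, 0.99]]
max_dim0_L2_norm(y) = 2.67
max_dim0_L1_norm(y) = 3.76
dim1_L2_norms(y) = [3.22, 2.21]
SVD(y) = [[-0.87, -0.49], [-0.49, 0.87]] @ diag([3.5915092387196577, 1.5274034791735092]) @ [[0.26,0.7,0.67], [-0.33,-0.58,0.74]]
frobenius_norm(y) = 3.90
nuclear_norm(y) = 5.12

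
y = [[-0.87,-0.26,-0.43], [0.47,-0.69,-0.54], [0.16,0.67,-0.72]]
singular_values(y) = [1.01, 1.0, 0.99]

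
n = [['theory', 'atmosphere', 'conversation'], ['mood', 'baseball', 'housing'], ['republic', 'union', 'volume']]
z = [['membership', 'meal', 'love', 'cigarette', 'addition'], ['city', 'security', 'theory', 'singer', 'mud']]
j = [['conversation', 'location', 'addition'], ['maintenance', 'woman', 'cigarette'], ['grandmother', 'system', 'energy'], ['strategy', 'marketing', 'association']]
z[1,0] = 'city'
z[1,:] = ['city', 'security', 'theory', 'singer', 'mud']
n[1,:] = ['mood', 'baseball', 'housing']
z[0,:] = ['membership', 'meal', 'love', 'cigarette', 'addition']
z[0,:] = ['membership', 'meal', 'love', 'cigarette', 'addition']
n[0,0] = 'theory'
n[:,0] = ['theory', 'mood', 'republic']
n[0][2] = 'conversation'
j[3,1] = 'marketing'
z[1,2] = 'theory'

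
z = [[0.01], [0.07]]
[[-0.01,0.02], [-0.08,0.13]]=z @ [[-1.14, 1.86]]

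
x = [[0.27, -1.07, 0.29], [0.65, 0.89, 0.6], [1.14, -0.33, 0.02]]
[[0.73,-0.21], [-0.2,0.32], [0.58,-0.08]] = x @ [[0.34, -0.00], [-0.56, 0.24], [0.13, 0.17]]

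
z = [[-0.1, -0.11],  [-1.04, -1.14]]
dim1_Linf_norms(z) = [0.11, 1.14]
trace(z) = -1.24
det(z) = -0.00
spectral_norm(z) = 1.55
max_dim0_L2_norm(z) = 1.15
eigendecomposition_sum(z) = [[0.00, -0.00],[-0.00, 0.00]] + [[-0.1, -0.11], [-1.04, -1.14]]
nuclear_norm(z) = 1.55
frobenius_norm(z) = 1.55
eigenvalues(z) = [0.0, -1.24]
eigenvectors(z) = [[0.74, 0.10], [-0.67, 1.0]]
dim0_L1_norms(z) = [1.14, 1.25]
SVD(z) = [[-0.10, -1.00], [-1.00, 0.10]] @ diag([1.5502580215644337, 0.0002580215644339555]) @ [[0.67,0.74], [-0.74,0.67]]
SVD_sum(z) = [[-0.10, -0.11], [-1.04, -1.14]] + [[0.00, -0.00], [-0.0, 0.00]]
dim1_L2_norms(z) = [0.15, 1.54]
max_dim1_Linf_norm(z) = 1.14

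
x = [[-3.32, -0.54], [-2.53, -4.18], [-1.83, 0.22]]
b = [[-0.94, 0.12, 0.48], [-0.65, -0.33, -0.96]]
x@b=[[3.47,-0.22,-1.08], [5.10,1.08,2.80], [1.58,-0.29,-1.09]]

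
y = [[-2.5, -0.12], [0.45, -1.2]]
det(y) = 3.05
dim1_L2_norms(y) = [2.5, 1.28]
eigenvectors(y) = [[-0.94, 0.1], [0.34, -1.0]]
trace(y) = -3.70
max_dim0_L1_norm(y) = 2.95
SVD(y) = [[-0.98,  0.2], [0.2,  0.98]] @ diag([2.5424393657941695, 1.201208587739923]) @ [[1.0, -0.05], [-0.05, -1.0]]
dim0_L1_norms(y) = [2.95, 1.32]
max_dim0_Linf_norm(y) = 2.5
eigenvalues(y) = [-2.46, -1.24]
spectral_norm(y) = 2.54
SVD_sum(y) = [[-2.49, 0.12], [0.51, -0.02]] + [[-0.01, -0.24],[-0.06, -1.18]]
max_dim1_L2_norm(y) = 2.5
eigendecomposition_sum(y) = [[-2.54, -0.24], [0.91, 0.09]] + [[0.04, 0.12], [-0.46, -1.29]]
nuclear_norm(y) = 3.74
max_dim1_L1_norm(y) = 2.62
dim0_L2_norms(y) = [2.54, 1.21]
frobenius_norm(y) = 2.81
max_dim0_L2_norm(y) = 2.54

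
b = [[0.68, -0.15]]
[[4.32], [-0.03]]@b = [[2.94, -0.65],  [-0.02, 0.0]]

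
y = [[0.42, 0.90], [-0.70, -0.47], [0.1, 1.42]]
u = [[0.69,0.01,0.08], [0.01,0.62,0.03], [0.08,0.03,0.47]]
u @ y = [[0.29, 0.73], [-0.43, -0.24], [0.06, 0.73]]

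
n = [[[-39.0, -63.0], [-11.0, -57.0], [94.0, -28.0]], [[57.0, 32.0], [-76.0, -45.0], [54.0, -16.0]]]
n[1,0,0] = 57.0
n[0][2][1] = -28.0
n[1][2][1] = -16.0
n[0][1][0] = -11.0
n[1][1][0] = -76.0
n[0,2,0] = 94.0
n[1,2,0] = 54.0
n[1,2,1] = -16.0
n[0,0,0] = -39.0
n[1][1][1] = -45.0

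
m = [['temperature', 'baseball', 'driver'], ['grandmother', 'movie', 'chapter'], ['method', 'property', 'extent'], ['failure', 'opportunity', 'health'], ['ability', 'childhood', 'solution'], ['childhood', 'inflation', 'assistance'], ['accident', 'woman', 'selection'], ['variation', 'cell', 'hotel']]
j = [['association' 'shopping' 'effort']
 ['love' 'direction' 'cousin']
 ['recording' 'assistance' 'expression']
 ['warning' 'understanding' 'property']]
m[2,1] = 'property'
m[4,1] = 'childhood'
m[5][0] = 'childhood'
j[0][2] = 'effort'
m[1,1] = 'movie'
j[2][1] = 'assistance'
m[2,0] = 'method'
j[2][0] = 'recording'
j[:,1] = ['shopping', 'direction', 'assistance', 'understanding']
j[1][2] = 'cousin'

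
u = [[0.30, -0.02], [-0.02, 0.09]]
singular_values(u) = [0.3, 0.09]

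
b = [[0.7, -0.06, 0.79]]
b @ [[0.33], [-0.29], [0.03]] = [[0.27]]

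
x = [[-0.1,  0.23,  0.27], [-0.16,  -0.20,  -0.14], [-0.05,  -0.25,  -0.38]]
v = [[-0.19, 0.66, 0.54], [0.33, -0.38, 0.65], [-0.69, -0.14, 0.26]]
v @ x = [[-0.11, -0.31, -0.35], [-0.0, -0.01, -0.1], [0.08, -0.20, -0.27]]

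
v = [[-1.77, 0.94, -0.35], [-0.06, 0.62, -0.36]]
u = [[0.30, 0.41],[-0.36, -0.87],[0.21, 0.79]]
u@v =[[-0.56, 0.54, -0.25],[0.69, -0.88, 0.44],[-0.42, 0.69, -0.36]]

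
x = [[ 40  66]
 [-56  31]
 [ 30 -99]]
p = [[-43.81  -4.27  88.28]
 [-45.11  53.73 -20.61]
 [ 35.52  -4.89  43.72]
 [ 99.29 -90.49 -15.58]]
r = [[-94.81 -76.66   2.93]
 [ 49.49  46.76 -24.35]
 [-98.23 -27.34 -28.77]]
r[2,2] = -28.77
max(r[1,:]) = 49.49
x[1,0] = -56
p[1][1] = 53.73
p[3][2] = -15.58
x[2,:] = [30, -99]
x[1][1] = 31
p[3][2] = -15.58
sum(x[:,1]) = -2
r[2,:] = [-98.23, -27.34, -28.77]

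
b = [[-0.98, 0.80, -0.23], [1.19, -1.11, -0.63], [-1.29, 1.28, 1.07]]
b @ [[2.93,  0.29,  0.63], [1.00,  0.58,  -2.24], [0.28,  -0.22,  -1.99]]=[[-2.14, 0.23, -1.95], [2.2, -0.16, 4.49], [-2.20, 0.13, -5.81]]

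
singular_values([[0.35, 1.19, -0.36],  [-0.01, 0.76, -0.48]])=[1.55, 0.29]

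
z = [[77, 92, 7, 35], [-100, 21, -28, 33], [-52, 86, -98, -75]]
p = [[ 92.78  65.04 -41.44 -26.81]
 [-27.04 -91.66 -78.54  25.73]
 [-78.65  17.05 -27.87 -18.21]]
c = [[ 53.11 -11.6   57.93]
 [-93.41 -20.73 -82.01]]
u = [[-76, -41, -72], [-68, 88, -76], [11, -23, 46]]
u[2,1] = -23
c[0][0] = 53.11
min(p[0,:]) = -41.44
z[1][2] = -28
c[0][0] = 53.11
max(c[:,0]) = 53.11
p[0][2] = -41.44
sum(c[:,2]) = -24.080000000000005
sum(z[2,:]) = -139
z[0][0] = 77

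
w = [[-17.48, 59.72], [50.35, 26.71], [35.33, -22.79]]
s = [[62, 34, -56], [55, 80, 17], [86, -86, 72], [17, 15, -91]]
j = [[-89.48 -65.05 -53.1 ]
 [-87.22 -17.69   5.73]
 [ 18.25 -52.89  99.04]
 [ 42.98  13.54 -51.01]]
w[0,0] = -17.48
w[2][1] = -22.79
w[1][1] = 26.71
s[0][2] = -56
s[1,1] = 80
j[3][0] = 42.98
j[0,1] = -65.05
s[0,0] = 62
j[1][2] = 5.73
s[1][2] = 17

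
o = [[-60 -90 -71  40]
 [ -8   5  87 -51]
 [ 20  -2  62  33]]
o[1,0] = -8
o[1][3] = -51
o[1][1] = 5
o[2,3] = 33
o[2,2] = 62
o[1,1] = 5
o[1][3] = -51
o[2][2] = 62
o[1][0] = -8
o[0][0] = -60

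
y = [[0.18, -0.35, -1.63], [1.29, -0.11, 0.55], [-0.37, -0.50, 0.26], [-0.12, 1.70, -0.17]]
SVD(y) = [[-0.38, -0.81, -0.41], [-0.07, 0.51, -0.82], [-0.22, 0.13, 0.38], [0.90, -0.28, -0.14]] @ diag([1.8212959508612179, 1.771903568140471, 1.3120742374528949]) @ [[-0.1, 0.97, 0.21], [0.28, -0.17, 0.94], [-0.96, -0.15, 0.25]]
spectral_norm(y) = 1.82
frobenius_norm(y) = 2.86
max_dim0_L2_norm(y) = 1.81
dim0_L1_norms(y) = [1.96, 2.66, 2.61]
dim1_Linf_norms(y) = [1.63, 1.29, 0.5, 1.7]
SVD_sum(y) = [[0.07, -0.68, -0.15], [0.01, -0.12, -0.03], [0.04, -0.38, -0.08], [-0.16, 1.59, 0.34]] + [[-0.40,0.25,-1.35], [0.25,-0.16,0.85], [0.06,-0.04,0.22], [-0.14,0.09,-0.46]] + [[0.51,  0.08,  -0.14], [1.03,  0.16,  -0.27], [-0.47,  -0.08,  0.13], [0.18,  0.03,  -0.05]]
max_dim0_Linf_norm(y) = 1.7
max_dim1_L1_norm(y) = 2.16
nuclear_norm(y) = 4.91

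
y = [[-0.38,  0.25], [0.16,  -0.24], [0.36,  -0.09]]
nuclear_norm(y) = 0.80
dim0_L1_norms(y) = [0.9, 0.58]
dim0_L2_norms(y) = [0.55, 0.36]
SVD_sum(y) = [[-0.39, 0.24], [0.22, -0.14], [0.3, -0.18]] + [[0.01, 0.01], [-0.06, -0.1], [0.06, 0.09]]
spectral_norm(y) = 0.63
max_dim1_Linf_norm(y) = 0.38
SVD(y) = [[-0.72, 0.1], [0.41, -0.74], [0.56, 0.67]] @ diag([0.6328815344482775, 0.16510894389582176]) @ [[0.85, -0.52], [0.52, 0.85]]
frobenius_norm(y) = 0.65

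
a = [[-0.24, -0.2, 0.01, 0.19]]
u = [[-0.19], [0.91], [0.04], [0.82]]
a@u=[[0.02]]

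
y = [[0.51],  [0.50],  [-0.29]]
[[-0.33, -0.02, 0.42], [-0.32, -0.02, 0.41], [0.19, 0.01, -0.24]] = y@ [[-0.65, -0.04, 0.82]]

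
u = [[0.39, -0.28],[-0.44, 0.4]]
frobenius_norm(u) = 0.76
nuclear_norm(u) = 0.81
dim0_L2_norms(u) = [0.59, 0.49]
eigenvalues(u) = [0.04, 0.75]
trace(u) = 0.79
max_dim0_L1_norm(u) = 0.83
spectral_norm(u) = 0.76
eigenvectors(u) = [[-0.63, 0.62],[-0.78, -0.79]]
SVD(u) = [[-0.63, 0.78], [0.78, 0.63]] @ diag([0.7630545711756266, 0.04298513007983888]) @ [[-0.77, 0.64], [0.64, 0.77]]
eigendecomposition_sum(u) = [[0.02, 0.02], [0.03, 0.02]] + [[0.37, -0.30], [-0.47, 0.38]]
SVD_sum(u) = [[0.37, -0.31], [-0.46, 0.38]] + [[0.02, 0.03], [0.02, 0.02]]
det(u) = 0.03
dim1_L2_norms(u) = [0.48, 0.59]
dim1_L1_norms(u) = [0.67, 0.84]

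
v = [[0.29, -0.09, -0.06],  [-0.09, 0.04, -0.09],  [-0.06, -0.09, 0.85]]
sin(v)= [[0.28, -0.09, -0.05], [-0.09, 0.04, -0.08], [-0.05, -0.08, 0.75]]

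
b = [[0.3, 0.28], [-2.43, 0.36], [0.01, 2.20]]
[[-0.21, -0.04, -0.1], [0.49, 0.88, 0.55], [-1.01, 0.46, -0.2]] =b @ [[-0.27, -0.33, -0.24],  [-0.46, 0.21, -0.09]]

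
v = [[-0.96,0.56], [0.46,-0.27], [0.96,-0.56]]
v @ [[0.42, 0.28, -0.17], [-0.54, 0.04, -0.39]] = [[-0.71, -0.25, -0.06], [0.34, 0.12, 0.03], [0.71, 0.25, 0.06]]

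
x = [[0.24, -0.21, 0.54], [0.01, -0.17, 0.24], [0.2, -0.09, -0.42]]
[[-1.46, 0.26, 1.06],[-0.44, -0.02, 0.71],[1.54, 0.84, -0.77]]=x @ [[-0.4, 2.11, -1.02], [-2.18, -0.89, -1.78], [-3.38, -0.81, 1.72]]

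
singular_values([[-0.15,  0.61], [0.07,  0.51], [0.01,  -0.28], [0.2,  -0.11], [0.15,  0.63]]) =[1.06, 0.3]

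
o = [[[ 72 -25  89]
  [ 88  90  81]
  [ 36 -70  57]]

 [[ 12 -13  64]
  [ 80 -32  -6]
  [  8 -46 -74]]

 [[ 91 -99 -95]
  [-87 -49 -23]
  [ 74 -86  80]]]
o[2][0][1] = -99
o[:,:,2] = [[89, 81, 57], [64, -6, -74], [-95, -23, 80]]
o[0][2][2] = 57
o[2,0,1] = -99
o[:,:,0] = [[72, 88, 36], [12, 80, 8], [91, -87, 74]]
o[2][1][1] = -49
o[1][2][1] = -46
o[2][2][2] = 80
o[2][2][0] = 74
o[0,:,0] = [72, 88, 36]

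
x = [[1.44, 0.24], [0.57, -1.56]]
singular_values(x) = [1.73, 1.38]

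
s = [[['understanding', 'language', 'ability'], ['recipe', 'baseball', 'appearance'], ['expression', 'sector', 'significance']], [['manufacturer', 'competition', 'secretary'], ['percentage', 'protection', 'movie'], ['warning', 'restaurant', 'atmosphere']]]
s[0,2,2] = 'significance'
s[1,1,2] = 'movie'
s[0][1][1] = 'baseball'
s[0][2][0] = 'expression'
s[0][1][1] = 'baseball'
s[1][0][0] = 'manufacturer'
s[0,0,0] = 'understanding'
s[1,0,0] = 'manufacturer'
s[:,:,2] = [['ability', 'appearance', 'significance'], ['secretary', 'movie', 'atmosphere']]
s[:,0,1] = ['language', 'competition']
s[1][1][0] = 'percentage'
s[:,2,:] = [['expression', 'sector', 'significance'], ['warning', 'restaurant', 'atmosphere']]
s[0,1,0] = 'recipe'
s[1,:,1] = ['competition', 'protection', 'restaurant']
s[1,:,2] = ['secretary', 'movie', 'atmosphere']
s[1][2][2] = 'atmosphere'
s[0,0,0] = 'understanding'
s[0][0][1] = 'language'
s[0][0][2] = 'ability'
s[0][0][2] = 'ability'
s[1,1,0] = 'percentage'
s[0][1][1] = 'baseball'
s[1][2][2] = 'atmosphere'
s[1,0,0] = 'manufacturer'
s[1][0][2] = 'secretary'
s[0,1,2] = 'appearance'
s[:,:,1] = [['language', 'baseball', 'sector'], ['competition', 'protection', 'restaurant']]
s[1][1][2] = 'movie'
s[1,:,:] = [['manufacturer', 'competition', 'secretary'], ['percentage', 'protection', 'movie'], ['warning', 'restaurant', 'atmosphere']]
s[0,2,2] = 'significance'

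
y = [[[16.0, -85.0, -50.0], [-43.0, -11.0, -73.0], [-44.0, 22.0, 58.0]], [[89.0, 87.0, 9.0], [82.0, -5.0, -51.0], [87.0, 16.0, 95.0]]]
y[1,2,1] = 16.0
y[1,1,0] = 82.0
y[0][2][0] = -44.0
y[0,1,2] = -73.0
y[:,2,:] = [[-44.0, 22.0, 58.0], [87.0, 16.0, 95.0]]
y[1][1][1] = -5.0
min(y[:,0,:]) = -85.0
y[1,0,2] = 9.0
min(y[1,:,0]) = 82.0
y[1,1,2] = -51.0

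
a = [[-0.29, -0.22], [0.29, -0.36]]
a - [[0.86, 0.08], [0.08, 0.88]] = [[-1.15, -0.3], [0.21, -1.24]]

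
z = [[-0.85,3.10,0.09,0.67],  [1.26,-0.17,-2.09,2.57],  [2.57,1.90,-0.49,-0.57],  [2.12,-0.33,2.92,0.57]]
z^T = [[-0.85, 1.26, 2.57, 2.12], [3.1, -0.17, 1.90, -0.33], [0.09, -2.09, -0.49, 2.92], [0.67, 2.57, -0.57, 0.57]]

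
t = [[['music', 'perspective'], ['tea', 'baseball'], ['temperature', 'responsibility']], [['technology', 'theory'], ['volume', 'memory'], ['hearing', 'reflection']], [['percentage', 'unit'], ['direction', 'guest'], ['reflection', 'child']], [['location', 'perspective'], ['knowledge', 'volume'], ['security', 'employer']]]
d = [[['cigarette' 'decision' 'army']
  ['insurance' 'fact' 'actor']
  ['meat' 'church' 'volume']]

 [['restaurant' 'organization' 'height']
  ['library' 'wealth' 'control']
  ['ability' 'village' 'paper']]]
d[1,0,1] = 'organization'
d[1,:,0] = ['restaurant', 'library', 'ability']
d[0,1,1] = 'fact'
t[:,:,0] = [['music', 'tea', 'temperature'], ['technology', 'volume', 'hearing'], ['percentage', 'direction', 'reflection'], ['location', 'knowledge', 'security']]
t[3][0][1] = 'perspective'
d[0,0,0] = 'cigarette'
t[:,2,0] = ['temperature', 'hearing', 'reflection', 'security']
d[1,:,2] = ['height', 'control', 'paper']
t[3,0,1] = 'perspective'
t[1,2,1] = 'reflection'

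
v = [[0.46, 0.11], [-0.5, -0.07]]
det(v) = 0.02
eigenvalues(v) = [0.32, 0.07]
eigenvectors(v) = [[0.61, -0.27], [-0.79, 0.96]]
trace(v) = 0.39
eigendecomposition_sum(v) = [[0.5, 0.14], [-0.65, -0.18]] + [[-0.04, -0.03], [0.15, 0.11]]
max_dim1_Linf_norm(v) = 0.5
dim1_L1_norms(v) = [0.57, 0.57]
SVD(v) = [[-0.68, 0.73], [0.73, 0.68]] @ diag([0.691021964725201, 0.03299460967071702]) @ [[-0.98, -0.18], [-0.18, 0.98]]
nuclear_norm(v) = 0.72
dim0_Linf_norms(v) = [0.5, 0.11]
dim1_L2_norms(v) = [0.47, 0.5]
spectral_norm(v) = 0.69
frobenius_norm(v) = 0.69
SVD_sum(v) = [[0.46, 0.09], [-0.5, -0.09]] + [[-0.00, 0.02], [-0.0, 0.02]]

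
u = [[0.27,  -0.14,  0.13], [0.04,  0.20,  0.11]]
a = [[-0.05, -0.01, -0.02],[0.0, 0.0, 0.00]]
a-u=[[-0.32, 0.13, -0.15], [-0.04, -0.2, -0.11]]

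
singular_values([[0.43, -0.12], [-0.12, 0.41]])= [0.54, 0.3]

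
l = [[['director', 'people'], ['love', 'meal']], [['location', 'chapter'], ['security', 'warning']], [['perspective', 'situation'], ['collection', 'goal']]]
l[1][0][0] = 'location'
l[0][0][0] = 'director'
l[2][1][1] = 'goal'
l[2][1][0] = 'collection'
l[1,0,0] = 'location'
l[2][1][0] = 'collection'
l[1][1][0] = 'security'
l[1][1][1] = 'warning'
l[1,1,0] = 'security'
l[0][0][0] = 'director'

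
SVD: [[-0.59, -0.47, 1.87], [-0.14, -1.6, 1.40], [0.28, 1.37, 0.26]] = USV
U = [[-0.63, 0.57, -0.52], [-0.73, -0.22, 0.65], [0.25, 0.79, 0.55]]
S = [2.86, 1.52, 0.38]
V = [[0.19, 0.63, -0.75],[-0.06, 0.77, 0.64],[0.98, -0.08, 0.18]]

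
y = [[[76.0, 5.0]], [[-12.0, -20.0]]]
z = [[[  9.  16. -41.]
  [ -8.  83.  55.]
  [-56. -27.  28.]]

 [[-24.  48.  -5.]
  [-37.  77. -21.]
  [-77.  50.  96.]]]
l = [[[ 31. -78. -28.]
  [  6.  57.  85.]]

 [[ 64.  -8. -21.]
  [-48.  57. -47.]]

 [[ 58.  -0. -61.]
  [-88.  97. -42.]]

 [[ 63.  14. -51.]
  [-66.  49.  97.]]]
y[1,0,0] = -12.0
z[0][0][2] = -41.0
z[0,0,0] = 9.0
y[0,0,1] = 5.0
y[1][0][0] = -12.0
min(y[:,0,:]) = -20.0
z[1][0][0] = -24.0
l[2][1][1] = 97.0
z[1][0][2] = -5.0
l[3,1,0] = -66.0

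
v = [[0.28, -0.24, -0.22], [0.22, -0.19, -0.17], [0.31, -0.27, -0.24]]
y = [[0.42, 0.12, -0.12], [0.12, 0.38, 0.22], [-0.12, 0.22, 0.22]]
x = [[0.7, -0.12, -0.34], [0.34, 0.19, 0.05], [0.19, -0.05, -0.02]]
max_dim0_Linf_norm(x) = 0.7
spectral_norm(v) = 0.72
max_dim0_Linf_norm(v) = 0.31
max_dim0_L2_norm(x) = 0.8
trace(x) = 0.87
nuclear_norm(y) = 1.02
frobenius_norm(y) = 0.72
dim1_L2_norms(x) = [0.79, 0.39, 0.2]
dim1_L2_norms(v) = [0.43, 0.34, 0.48]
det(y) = -0.00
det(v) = 0.00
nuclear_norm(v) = 0.73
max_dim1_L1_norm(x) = 1.16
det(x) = 0.02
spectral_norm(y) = 0.55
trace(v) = -0.15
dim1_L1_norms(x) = [1.16, 0.58, 0.26]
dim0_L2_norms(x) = [0.8, 0.23, 0.34]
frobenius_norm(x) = 0.90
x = y + v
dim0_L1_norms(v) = [0.81, 0.7, 0.63]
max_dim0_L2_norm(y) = 0.46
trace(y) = 1.02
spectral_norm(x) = 0.85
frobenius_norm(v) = 0.72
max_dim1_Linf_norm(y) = 0.42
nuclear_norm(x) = 1.20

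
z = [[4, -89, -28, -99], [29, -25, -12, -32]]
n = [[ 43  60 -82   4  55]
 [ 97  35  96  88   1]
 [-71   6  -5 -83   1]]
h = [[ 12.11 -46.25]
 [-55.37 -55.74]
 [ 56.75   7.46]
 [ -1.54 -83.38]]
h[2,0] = 56.75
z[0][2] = -28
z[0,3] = -99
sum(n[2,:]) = -152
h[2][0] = 56.75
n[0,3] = 4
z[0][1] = -89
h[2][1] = 7.46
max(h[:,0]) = 56.75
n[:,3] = [4, 88, -83]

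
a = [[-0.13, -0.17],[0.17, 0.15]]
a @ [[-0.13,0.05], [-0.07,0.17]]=[[0.03,-0.04], [-0.03,0.03]]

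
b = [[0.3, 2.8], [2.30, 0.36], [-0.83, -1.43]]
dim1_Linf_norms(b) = [2.8, 2.3, 1.43]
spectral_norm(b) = 3.39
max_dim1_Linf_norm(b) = 2.8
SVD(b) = [[0.77, -0.48], [0.41, 0.87], [-0.49, -0.03]] @ diag([3.3929213438400687, 2.138103073875181]) @ [[0.46,0.89], [0.89,-0.46]]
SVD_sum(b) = [[1.22, 2.32],[0.64, 1.23],[-0.77, -1.46]] + [[-0.92, 0.48], [1.66, -0.87], [-0.06, 0.03]]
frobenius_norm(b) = 4.01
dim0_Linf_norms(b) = [2.3, 2.8]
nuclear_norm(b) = 5.53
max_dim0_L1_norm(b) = 4.59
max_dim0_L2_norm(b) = 3.16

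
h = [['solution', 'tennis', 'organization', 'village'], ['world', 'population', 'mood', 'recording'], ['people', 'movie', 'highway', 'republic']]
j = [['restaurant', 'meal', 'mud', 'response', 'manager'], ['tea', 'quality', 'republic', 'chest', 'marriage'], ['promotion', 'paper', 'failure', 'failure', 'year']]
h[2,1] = 'movie'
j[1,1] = 'quality'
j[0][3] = 'response'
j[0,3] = 'response'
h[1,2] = 'mood'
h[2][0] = 'people'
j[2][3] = 'failure'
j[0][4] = 'manager'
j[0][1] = 'meal'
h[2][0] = 'people'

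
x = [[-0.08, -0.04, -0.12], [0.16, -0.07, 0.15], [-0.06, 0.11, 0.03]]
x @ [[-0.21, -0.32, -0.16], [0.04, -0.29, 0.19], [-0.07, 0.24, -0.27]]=[[0.02, 0.01, 0.04], [-0.05, 0.01, -0.08], [0.01, -0.01, 0.02]]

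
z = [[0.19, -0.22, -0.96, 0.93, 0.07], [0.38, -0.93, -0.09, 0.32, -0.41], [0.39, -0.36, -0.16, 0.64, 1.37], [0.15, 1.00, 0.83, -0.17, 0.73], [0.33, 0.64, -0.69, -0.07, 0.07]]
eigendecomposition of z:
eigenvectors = [[0.40+0.00j, (0.16-0.23j), 0.16+0.23j, (-0.71+0j), -0.71-0.00j],  [0.25+0.00j, 0.10+0.10j, (0.1-0.1j), -0.06+0.26j, (-0.06-0.26j)],  [(0.46+0j), (-0.64+0j), -0.64-0.00j, (-0.33+0.13j), (-0.33-0.13j)],  [0.74+0.00j, -0.37+0.26j, -0.37-0.26j, 0.52-0.13j, (0.52+0.13j)],  [(-0.12+0j), 0.01-0.53j, 0.01+0.53j, (0.1-0.05j), 0.10+0.05j]]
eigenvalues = [(0.65+0j), (0.15+1.09j), (0.15-1.09j), (-0.97+0.43j), (-0.97-0.43j)]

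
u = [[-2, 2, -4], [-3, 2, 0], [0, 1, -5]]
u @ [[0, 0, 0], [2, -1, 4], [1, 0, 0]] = [[0, -2, 8], [4, -2, 8], [-3, -1, 4]]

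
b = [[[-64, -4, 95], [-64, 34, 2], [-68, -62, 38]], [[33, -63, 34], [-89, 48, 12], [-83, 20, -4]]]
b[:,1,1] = [34, 48]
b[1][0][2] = 34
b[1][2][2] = -4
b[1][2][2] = -4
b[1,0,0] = 33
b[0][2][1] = -62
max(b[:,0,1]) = -4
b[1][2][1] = 20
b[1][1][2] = 12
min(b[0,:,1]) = -62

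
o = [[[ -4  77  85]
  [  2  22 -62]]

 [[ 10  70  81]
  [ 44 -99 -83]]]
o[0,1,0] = 2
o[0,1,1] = 22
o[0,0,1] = 77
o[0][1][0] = 2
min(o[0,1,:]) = -62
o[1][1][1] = -99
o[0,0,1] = 77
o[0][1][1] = 22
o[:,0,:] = [[-4, 77, 85], [10, 70, 81]]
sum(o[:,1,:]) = -176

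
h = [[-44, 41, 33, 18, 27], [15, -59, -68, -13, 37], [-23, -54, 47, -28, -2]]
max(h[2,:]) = 47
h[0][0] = -44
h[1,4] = 37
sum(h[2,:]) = -60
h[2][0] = -23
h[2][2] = 47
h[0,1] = 41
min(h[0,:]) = -44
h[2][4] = -2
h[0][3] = 18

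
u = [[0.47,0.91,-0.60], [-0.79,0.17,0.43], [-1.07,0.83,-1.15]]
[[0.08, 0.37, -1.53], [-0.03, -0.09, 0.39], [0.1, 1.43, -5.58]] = u@[[0.01, -0.37, 1.39], [0.04, 0.01, -0.1], [-0.07, -0.89, 3.49]]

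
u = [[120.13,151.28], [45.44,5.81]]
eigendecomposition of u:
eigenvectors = [[0.96, -0.69], [0.28, 0.72]]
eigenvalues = [163.67, -37.73]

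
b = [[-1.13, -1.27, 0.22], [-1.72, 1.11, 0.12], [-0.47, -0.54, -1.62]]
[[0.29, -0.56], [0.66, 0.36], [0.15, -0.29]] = b@[[-0.34, 0.05], [0.07, 0.40], [-0.02, 0.03]]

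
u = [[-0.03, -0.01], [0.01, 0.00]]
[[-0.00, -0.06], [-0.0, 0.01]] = u@[[-0.05, 1.42], [0.62, 1.50]]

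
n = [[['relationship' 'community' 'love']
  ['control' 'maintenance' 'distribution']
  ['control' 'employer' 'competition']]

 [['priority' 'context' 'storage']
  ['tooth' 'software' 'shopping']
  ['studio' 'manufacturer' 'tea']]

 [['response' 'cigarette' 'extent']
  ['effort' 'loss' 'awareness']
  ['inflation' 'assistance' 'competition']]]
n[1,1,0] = 'tooth'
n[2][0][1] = 'cigarette'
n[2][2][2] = 'competition'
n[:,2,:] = [['control', 'employer', 'competition'], ['studio', 'manufacturer', 'tea'], ['inflation', 'assistance', 'competition']]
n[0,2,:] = ['control', 'employer', 'competition']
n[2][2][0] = 'inflation'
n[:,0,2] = ['love', 'storage', 'extent']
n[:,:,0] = [['relationship', 'control', 'control'], ['priority', 'tooth', 'studio'], ['response', 'effort', 'inflation']]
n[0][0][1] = 'community'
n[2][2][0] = 'inflation'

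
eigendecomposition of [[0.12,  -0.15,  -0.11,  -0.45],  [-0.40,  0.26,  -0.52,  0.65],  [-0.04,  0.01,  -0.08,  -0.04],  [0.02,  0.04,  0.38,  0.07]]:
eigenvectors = [[(0.46+0j), -0.05-0.22j, (-0.05+0.22j), -0.50+0.00j], [-0.88+0.00j, 0.87+0.00j, 0.87-0.00j, -0.85+0.00j], [-0.04+0.00j, 0.07-0.16j, 0.07+0.16j, 0.09+0.00j], [-0.09+0.00j, (-0.41-0.03j), -0.41+0.03j, 0.12+0.00j]]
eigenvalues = [(0.51+0j), (-0.07+0.17j), (-0.07-0.17j), (-0.01+0j)]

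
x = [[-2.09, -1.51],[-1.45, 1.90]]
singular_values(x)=[2.58, 2.38]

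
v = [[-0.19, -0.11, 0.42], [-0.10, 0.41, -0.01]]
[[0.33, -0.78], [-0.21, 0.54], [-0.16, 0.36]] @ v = [[0.02,-0.36,0.15], [-0.01,0.24,-0.09], [-0.01,0.17,-0.07]]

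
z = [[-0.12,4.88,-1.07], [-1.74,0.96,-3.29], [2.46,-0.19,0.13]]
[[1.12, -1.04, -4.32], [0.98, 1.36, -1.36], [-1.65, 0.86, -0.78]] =z @[[-0.66, 0.36, -0.4], [0.24, -0.36, -0.81], [0.12, -0.71, 0.39]]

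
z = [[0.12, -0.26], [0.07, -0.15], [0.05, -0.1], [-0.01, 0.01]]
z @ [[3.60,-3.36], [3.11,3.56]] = [[-0.38, -1.33],[-0.21, -0.77],[-0.13, -0.52],[-0.00, 0.07]]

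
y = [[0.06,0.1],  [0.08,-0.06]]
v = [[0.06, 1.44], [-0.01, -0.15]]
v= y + [[0.0,1.34], [-0.09,-0.09]]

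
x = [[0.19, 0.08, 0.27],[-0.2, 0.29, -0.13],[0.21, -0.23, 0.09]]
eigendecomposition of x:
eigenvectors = [[-0.34, 0.66, -0.69], [0.73, 0.69, -0.13], [-0.60, -0.30, 0.71]]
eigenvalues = [0.49, 0.15, -0.07]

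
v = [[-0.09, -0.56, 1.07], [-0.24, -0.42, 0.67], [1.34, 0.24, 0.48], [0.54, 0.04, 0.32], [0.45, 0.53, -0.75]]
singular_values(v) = [1.76, 1.6, 0.01]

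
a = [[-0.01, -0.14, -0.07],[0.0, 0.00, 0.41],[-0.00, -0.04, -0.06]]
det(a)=-0.000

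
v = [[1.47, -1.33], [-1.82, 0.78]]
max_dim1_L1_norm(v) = 2.8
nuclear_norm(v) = 3.22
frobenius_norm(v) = 2.80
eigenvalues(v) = [2.72, -0.47]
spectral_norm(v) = 2.76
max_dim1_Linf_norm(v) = 1.82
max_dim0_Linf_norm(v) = 1.82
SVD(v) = [[-0.71,0.71], [0.71,0.71]] @ diag([2.76371176627581, 0.46097426495265675]) @ [[-0.84, 0.54],[-0.54, -0.84]]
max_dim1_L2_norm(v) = 1.98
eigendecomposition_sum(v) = [[1.65,-1.13],[-1.55,1.07]] + [[-0.18, -0.2], [-0.27, -0.29]]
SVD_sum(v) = [[1.65, -1.06], [-1.64, 1.05]] + [[-0.18, -0.27], [-0.18, -0.27]]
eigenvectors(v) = [[0.73,0.57], [-0.68,0.82]]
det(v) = -1.27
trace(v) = 2.25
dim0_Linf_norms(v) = [1.82, 1.33]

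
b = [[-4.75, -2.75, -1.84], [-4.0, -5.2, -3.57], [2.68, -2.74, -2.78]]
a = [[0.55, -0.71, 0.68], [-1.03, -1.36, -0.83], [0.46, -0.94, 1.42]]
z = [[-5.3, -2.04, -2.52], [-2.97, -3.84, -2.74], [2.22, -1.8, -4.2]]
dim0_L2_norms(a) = [1.25, 1.8, 1.78]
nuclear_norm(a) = 4.26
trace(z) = -13.34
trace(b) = -12.73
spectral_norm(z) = 8.24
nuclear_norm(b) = 14.50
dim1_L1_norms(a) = [1.94, 3.22, 2.82]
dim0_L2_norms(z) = [6.47, 4.71, 5.61]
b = z + a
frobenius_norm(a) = 2.82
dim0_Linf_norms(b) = [4.75, 5.2, 3.57]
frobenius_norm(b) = 10.57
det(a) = -1.17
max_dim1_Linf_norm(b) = 5.2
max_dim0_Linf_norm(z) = 5.3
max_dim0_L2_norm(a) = 1.8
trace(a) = 0.61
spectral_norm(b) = 9.37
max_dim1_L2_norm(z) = 6.21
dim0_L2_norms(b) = [6.76, 6.49, 4.88]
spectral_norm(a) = 2.12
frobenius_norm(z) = 9.77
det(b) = -11.12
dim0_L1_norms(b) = [11.43, 10.69, 8.19]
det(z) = -56.44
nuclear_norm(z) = 14.67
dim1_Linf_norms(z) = [5.3, 3.84, 4.2]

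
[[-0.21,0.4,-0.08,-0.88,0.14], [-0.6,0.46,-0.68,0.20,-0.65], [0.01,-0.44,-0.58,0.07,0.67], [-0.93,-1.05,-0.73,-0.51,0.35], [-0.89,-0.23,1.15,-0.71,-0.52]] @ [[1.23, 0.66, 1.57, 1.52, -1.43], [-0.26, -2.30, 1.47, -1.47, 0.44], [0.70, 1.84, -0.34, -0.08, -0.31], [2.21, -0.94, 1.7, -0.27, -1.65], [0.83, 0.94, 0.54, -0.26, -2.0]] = [[-2.25, -0.25, -1.13, -0.70, 1.67], [-1.43, -3.5, -0.05, -1.42, 2.24], [0.43, 0.52, 0.05, 0.52, -1.48], [-2.22, 1.27, -3.43, 0.23, 1.24], [-2.23, 2.24, -3.61, -0.78, 3.03]]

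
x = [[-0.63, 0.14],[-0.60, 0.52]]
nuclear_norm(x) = 1.24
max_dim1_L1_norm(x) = 1.12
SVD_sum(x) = [[-0.53,0.31],[-0.68,0.39]] + [[-0.10, -0.17],[0.08, 0.13]]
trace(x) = -0.11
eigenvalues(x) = [-0.55, 0.44]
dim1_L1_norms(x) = [0.77, 1.12]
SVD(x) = [[-0.62, -0.78], [-0.78, 0.62]] @ diag([0.9933594551058297, 0.24522845053510622]) @ [[0.87, -0.50],[0.50, 0.87]]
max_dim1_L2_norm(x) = 0.79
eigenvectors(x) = [[-0.87,-0.13], [-0.49,-0.99]]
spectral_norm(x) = 0.99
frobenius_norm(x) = 1.02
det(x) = -0.24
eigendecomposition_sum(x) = [[-0.6, 0.08],[-0.33, 0.04]] + [[-0.03, 0.06], [-0.27, 0.48]]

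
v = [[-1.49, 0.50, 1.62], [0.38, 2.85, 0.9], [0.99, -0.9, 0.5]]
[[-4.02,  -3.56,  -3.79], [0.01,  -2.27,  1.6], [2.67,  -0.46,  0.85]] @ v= [[0.88, -8.75, -11.61], [0.71, -7.90, -1.23], [-3.31, -0.74, 4.34]]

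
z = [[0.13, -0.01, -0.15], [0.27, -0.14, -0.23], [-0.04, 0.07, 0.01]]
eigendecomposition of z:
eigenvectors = [[-0.72, 0.72, 0.42], [-0.61, 0.56, -0.64], [-0.34, 0.42, 0.65]]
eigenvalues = [0.05, 0.03, -0.09]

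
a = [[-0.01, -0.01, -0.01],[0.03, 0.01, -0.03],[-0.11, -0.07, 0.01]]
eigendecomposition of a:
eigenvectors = [[-0.04,  -0.53,  0.30],[-0.53,  0.8,  0.3],[0.84,  -0.27,  0.90]]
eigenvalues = [0.06, -0.0, -0.05]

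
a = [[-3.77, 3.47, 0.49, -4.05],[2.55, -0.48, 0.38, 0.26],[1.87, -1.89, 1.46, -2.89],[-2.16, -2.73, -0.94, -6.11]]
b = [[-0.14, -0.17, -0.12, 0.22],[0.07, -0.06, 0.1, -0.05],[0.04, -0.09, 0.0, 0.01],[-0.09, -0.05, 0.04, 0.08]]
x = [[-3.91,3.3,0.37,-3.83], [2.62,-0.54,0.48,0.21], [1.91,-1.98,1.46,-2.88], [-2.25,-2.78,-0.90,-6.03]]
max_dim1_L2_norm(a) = 7.09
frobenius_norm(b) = 0.40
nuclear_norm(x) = 17.89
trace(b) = -0.12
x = a + b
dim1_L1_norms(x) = [11.41, 3.85, 8.23, 11.96]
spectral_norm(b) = 0.36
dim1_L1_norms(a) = [11.78, 3.67, 8.11, 11.94]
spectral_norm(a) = 8.64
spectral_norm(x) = 8.54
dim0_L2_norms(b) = [0.18, 0.21, 0.16, 0.24]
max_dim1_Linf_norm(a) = 6.11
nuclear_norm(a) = 18.08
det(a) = 104.28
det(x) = 90.81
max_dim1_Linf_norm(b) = 0.22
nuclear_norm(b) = 0.61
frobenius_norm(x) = 10.79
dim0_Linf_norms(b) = [0.14, 0.17, 0.12, 0.22]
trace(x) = -9.02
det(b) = 0.00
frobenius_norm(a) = 10.85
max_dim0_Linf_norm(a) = 6.11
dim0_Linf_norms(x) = [3.91, 3.3, 1.46, 6.03]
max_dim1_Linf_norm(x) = 6.03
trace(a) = -8.90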